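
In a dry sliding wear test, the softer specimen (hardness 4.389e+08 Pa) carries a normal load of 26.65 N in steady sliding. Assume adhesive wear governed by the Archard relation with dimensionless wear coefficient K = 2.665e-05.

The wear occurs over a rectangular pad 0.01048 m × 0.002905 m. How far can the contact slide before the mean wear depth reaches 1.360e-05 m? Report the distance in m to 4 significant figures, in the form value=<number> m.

value=255.9 m

Every step carries full precision — intermediates appear rounded. Rounded just once, at 4 significant digits.
Convert: Contact area A = 0.01048 m × 0.002905 m = 3.044e-05 m².
In SI base units, W = 26.65 N, H = 4.389e+08 Pa, K = 2.665e-05.
Allowed volume V_lim = h_lim·A = 1.360e-05 · 3.044e-05 = 4.140e-10 m³.
Sliding life L = V_lim·H/(K·W) = 4.140e-10 · 4.389e+08 / (2.665e-05 · 26.65) = 255.9 m.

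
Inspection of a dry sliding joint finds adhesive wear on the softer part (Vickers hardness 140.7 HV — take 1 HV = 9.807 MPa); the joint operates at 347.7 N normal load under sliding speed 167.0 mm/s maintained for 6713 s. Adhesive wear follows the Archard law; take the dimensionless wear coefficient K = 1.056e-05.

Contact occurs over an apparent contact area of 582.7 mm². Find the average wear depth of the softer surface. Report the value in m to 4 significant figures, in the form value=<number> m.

The intermediates are printed rounded — all working math carries full precision, and a single final rounding, at 4 significant figures.
Sliding speed v = 167.0 mm/s = 0.1670 m/s. Distance covered L = v·t = 0.1670 m/s × 6713 s = 1121 m.
Hardness H = 140.7 HV × 9.807 MPa/HV = 1380 MPa = 1.380e+09 Pa.
Contact area A = 582.7 mm² = 5.827e-04 m².
As SI base values: W = 347.7 N, H = 1.380e+09 Pa, K = 1.056e-05.
By Archard's law, V = K·W·L/H = 1.056e-05 · 347.7 · 1121 / 1.380e+09 = 2.983e-09 m³.
Depth of wear h = V/A = 2.983e-09 / 5.827e-04 = 5.119e-06 m.

value=5.119e-06 m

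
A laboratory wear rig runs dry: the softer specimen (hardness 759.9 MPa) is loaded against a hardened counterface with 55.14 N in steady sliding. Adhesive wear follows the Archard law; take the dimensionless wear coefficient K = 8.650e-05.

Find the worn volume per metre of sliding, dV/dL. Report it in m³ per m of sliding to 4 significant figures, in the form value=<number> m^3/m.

Displayed values are rounded — each operation runs at exact precision. Rounded just once to 4 significant digits.
Convert: Hardness H = 759.9 MPa = 7.599e+08 Pa.
Expressed in SI base units: W = 55.14 N, H = 7.599e+08 Pa, K = 8.650e-05.
Sliding wear rate dV/dL = K·W/H, so: 8.650e-05 · 55.14 / 7.599e+08 = 6.277e-12 m³/m.

value=6.277e-12 m^3/m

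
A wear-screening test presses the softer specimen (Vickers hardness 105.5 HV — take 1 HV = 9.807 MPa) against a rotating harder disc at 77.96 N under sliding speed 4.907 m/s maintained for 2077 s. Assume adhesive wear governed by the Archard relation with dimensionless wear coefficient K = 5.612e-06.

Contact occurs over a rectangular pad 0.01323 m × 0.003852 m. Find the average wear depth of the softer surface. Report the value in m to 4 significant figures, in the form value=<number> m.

value=8.457e-05 m

All arithmetic holds exact precision — intermediate values appear rounded. Rounded just once, at four significant digits.
Convert: Path length L = v·t = 4.907 m/s × 2077 s = 1.019e+04 m.
Convert: Hardness H = 105.5 HV × 9.807 MPa/HV = 1035 MPa = 1.035e+09 Pa.
Convert: Contact area A = 0.01323 m × 0.003852 m = 5.096e-05 m².
SI base units throughout: W = 77.96 N, H = 1.035e+09 Pa, K = 5.612e-06.
By Archard's law, V = K·W·L/H = 5.612e-06 · 77.96 · 1.019e+04 / 1.035e+09 = 4.310e-09 m³.
Depth h = V/A = 4.310e-09 / 5.096e-05 = 8.457e-05 m.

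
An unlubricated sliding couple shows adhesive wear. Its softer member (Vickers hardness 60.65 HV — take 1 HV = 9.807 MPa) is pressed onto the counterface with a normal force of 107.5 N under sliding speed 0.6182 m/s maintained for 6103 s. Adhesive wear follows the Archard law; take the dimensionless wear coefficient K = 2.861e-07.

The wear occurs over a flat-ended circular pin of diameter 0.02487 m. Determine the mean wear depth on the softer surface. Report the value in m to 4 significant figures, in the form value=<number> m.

value=4.016e-07 m

The intermediates are printed rounded; all working math maintains full precision, and a single final rounding to 4 significant digits.
Convert: Path length L = v·t = 0.6182 m/s × 6103 s = 3773 m.
Convert: Hardness H = 60.65 HV × 9.807 MPa/HV = 594.8 MPa = 5.948e+08 Pa.
Convert: Contact area A = π·d²/4 = π·(0.02487 m)²/4 = 4.858e-04 m².
Expressed in SI base units: W = 107.5 N, H = 5.948e+08 Pa, K = 2.861e-07.
Wear volume V = K·W·L/H = 2.861e-07 · 107.5 · 3773 / 5.948e+08 = 1.951e-10 m³.
Mean wear depth h = V/A = 1.951e-10 / 4.858e-04 = 4.016e-07 m.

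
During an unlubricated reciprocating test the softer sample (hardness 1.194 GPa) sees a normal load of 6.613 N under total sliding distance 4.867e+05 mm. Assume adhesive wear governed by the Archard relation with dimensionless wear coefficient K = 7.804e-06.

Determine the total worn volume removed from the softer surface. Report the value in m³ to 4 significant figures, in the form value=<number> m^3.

value=2.104e-11 m^3

Intermediate values are displayed rounded; all arithmetic runs at exact precision — rounded just once, at four significant figures.
Path length L = 4.867e+05 mm = 486.7 m.
Hardness H = 1.194 GPa = 1.194e+09 Pa.
Expressed in SI base units: W = 6.613 N, H = 1.194e+09 Pa, K = 7.804e-06.
Volume removed: V = K·W·L/H = 7.804e-06 · 6.613 · 486.7 / 1.194e+09 = 2.104e-11 m³.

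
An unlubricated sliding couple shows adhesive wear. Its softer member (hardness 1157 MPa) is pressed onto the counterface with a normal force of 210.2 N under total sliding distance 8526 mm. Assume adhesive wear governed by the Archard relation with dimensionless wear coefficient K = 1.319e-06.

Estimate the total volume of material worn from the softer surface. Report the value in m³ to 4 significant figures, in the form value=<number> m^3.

Each operation carries exact precision, and displayed values are rounded; one final rounding: 4 significant digits.
The distance L = 8526 mm = 8.526 m.
Hardness H = 1157 MPa = 1.157e+09 Pa.
Expressed in SI base units: W = 210.2 N, H = 1.157e+09 Pa, K = 1.319e-06.
By Archard's law, V = K·W·L/H = 1.319e-06 · 210.2 · 8.526 / 1.157e+09 = 2.043e-12 m³.

value=2.043e-12 m^3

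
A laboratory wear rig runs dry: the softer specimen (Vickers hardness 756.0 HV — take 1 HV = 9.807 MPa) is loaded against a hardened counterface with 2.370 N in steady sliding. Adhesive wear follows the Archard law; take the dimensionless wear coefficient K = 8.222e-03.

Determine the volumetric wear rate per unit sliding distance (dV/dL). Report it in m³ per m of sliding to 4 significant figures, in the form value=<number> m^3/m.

value=2.628e-12 m^3/m

Intermediates appear rounded — all working math holds full float precision, and one last rounding, at four significant figures.
Convert: Hardness H = 756.0 HV × 9.807 MPa/HV = 7414 MPa = 7.414e+09 Pa.
In SI base units: W = 2.370 N, H = 7.414e+09 Pa, K = 8.222e-03.
Volumetric rate dV/dL = K·W/H: 8.222e-03 · 2.370 / 7.414e+09 = 2.628e-12 m³/m.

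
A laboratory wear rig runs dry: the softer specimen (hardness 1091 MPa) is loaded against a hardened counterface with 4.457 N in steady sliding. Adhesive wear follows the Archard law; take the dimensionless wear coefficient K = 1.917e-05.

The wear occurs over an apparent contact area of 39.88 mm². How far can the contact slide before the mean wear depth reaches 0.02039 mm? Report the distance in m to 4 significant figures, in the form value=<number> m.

value=1.038e+04 m

The intermediates are shown rounded, and the algebra carries full precision — one last rounding: 4 significant digits.
Convert: Hardness H = 1091 MPa = 1.091e+09 Pa.
Convert: Contact area A = 39.88 mm² = 3.988e-05 m².
Convert: Depth limit h_lim = 0.02039 mm = 2.039e-05 m.
SI base units throughout: W = 4.457 N, H = 1.091e+09 Pa, K = 1.917e-05.
Allowed volume V_lim = h_lim·A = 2.039e-05 · 3.988e-05 = 8.132e-10 m³.
Inverting, life L = V_lim·H/(K·W) = 8.132e-10 · 1.091e+09 / (1.917e-05 · 4.457) = 1.038e+04 m.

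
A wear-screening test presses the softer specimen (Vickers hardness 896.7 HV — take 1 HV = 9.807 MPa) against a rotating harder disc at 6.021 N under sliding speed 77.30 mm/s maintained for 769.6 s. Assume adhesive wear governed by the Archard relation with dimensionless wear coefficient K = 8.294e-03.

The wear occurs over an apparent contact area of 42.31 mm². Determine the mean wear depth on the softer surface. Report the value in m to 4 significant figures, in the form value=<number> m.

Each operation runs at exact precision. Printed values are rounded — rounded once at the end, at four significant figures.
Sliding speed v = 77.30 mm/s = 0.07730 m/s. The distance L = v·t = 0.07730 m/s × 769.6 s = 59.49 m.
Hardness H = 896.7 HV × 9.807 MPa/HV = 8794 MPa = 8.794e+09 Pa.
Contact area A = 42.31 mm² = 4.231e-05 m².
In SI base units: W = 6.021 N, H = 8.794e+09 Pa, K = 8.294e-03.
Archard volume V = K·W·L/H = 8.294e-03 · 6.021 · 59.49 / 8.794e+09 = 3.378e-10 m³.
Mean depth h = V/A = 3.378e-10 / 4.231e-05 = 7.985e-06 m.

value=7.985e-06 m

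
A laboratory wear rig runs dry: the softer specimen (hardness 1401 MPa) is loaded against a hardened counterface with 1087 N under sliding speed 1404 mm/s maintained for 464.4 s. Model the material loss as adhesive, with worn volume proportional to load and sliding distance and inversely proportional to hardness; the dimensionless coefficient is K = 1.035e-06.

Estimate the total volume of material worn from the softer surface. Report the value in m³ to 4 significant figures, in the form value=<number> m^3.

Intermediates are printed rounded, and every step keeps full precision — one last rounding to four significant digits.
Sliding speed v = 1404 mm/s = 1.404 m/s. Sliding distance L = v·t = 1.404 m/s × 464.4 s = 652.0 m.
Hardness H = 1401 MPa = 1.401e+09 Pa.
Expressed in SI base units: W = 1087 N, H = 1.401e+09 Pa, K = 1.035e-06.
By Archard's law, V = K·W·L/H = 1.035e-06 · 1087 · 652.0 / 1.401e+09 = 5.236e-10 m³.

value=5.236e-10 m^3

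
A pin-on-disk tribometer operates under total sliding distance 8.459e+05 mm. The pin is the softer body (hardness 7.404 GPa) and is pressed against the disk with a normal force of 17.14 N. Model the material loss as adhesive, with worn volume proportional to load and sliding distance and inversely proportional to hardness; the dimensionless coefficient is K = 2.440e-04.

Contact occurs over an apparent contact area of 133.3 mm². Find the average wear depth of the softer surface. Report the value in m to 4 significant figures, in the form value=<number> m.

value=3.584e-06 m

Displayed values are rounded. All working math maintains full float precision — rounded once at the end, at four significant figures.
Total distance L = 8.459e+05 mm = 845.9 m.
Hardness H = 7.404 GPa = 7.404e+09 Pa.
Contact area A = 133.3 mm² = 1.333e-04 m².
Working in SI base units: W = 17.14 N, H = 7.404e+09 Pa, K = 2.440e-04.
By Archard's law, V = K·W·L/H = 2.440e-04 · 17.14 · 845.9 / 7.404e+09 = 4.778e-10 m³.
Mean depth h = V/A = 4.778e-10 / 1.333e-04 = 3.584e-06 m.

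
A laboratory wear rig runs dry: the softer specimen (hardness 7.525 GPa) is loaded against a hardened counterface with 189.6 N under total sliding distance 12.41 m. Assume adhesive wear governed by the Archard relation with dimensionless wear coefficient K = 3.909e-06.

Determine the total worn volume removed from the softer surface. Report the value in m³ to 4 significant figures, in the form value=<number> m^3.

value=1.222e-12 m^3

The computation holds full float precision, and the intermediates are displayed rounded, and one last rounding, at 4 significant figures.
Convert: Hardness H = 7.525 GPa = 7.525e+09 Pa.
SI base units throughout: W = 189.6 N, H = 7.525e+09 Pa, K = 3.909e-06.
By Archard's law, V = K·W·L/H = 3.909e-06 · 189.6 · 12.41 / 7.525e+09 = 1.222e-12 m³.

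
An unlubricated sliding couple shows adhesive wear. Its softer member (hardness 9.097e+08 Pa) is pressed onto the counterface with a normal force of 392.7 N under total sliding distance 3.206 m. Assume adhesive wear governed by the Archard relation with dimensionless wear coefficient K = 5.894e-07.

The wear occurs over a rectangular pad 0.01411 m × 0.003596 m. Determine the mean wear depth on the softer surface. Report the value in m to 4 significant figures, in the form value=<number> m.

value=1.608e-08 m

Intermediates are displayed rounded — every step keeps exact precision — rounded just once: 4 significant figures.
Convert: Contact area A = 0.01411 m × 0.003596 m = 5.074e-05 m².
Collected in SI base units: W = 392.7 N, H = 9.097e+08 Pa, K = 5.894e-07.
By Archard's law, V = K·W·L/H = 5.894e-07 · 392.7 · 3.206 / 9.097e+08 = 8.157e-13 m³.
Wear depth h = V/A = 8.157e-13 / 5.074e-05 = 1.608e-08 m.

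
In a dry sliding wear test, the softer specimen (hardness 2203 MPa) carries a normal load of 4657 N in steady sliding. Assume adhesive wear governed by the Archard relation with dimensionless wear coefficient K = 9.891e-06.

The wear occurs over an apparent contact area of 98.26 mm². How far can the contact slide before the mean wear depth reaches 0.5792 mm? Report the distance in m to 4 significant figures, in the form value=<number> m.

All arithmetic carries full float precision, and intermediate values appear rounded — a lone final rounding, at four significant digits.
Hardness H = 2203 MPa = 2.203e+09 Pa.
Contact area A = 98.26 mm² = 9.826e-05 m².
Depth limit h_lim = 0.5792 mm = 5.792e-04 m.
Working in SI base units: W = 4657 N, H = 2.203e+09 Pa, K = 9.891e-06.
Wearable volume V_lim = h_lim·A = 5.792e-04 · 9.826e-05 = 5.691e-08 m³.
Inverting, life L = V_lim·H/(K·W) = 5.691e-08 · 2.203e+09 / (9.891e-06 · 4657) = 2722 m.

value=2722 m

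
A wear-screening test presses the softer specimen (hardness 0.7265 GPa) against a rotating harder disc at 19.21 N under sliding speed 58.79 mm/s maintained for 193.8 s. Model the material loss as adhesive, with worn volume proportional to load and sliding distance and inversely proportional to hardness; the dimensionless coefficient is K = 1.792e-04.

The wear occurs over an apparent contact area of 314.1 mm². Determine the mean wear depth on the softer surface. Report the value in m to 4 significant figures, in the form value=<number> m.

The intermediates are printed rounded — the computation maintains full float precision; rounded once at the end: 4 significant digits.
Sliding speed v = 58.79 mm/s = 0.05879 m/s. Sliding distance L = v·t = 0.05879 m/s × 193.8 s = 11.39 m.
Hardness H = 0.7265 GPa = 7.265e+08 Pa.
Contact area A = 314.1 mm² = 3.141e-04 m².
In SI base units, W = 19.21 N, H = 7.265e+08 Pa, K = 1.792e-04.
Archard volume V = K·W·L/H = 1.792e-04 · 19.21 · 11.39 / 7.265e+08 = 5.399e-11 m³.
Depth h = V/A = 5.399e-11 / 3.141e-04 = 1.719e-07 m.

value=1.719e-07 m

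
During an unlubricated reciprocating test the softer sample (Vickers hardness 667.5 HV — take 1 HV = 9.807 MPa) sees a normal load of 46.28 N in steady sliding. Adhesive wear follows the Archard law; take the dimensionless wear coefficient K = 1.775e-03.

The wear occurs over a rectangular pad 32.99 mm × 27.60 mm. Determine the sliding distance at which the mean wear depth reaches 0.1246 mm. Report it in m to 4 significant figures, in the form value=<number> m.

value=9041 m

Every step maintains full float precision. Intermediates are printed rounded. Rounded just once to four significant figures.
Hardness H = 667.5 HV × 9.807 MPa/HV = 6546 MPa = 6.546e+09 Pa.
Pad sides 32.99 mm × 27.60 mm = 0.03299 m × 0.02760 m. Contact area A = 0.03299 m × 0.02760 m = 9.105e-04 m².
Depth limit h_lim = 0.1246 mm = 1.246e-04 m.
Working in SI base units: W = 46.28 N, H = 6.546e+09 Pa, K = 1.775e-03.
Volume at the limit: V_lim = h_lim·A = 1.246e-04 · 9.105e-04 = 1.135e-07 m³.
Thus life L = V_lim·H/(K·W) = 1.135e-07 · 6.546e+09 / (1.775e-03 · 46.28) = 9041 m.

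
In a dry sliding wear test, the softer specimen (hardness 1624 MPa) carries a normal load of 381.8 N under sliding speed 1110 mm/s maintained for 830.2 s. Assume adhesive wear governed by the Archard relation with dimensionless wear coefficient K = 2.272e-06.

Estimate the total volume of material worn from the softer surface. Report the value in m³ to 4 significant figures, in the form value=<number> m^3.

The computation runs at full precision. Intermediates are printed rounded. Rounded just once: four significant digits.
Convert: Sliding speed v = 1110 mm/s = 1.110 m/s. Path length L = v·t = 1.110 m/s × 830.2 s = 921.5 m.
Convert: Hardness H = 1624 MPa = 1.624e+09 Pa.
In SI base units, W = 381.8 N, H = 1.624e+09 Pa, K = 2.272e-06.
By Archard's law, V = K·W·L/H = 2.272e-06 · 381.8 · 921.5 / 1.624e+09 = 4.922e-10 m³.

value=4.922e-10 m^3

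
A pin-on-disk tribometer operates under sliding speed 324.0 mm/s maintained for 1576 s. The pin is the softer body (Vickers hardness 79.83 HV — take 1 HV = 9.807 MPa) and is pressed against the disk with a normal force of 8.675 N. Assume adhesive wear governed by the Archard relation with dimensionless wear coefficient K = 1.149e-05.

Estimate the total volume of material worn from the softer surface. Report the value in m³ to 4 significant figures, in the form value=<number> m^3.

Intermediate values are printed rounded — every step carries exact precision. Rounded once at the end to 4 significant digits.
Convert: Sliding speed v = 324.0 mm/s = 0.3240 m/s. Path length L = v·t = 0.3240 m/s × 1576 s = 510.6 m.
Convert: Hardness H = 79.83 HV × 9.807 MPa/HV = 782.9 MPa = 7.829e+08 Pa.
Working in SI base units: W = 8.675 N, H = 7.829e+08 Pa, K = 1.149e-05.
Archard volume V = K·W·L/H = 1.149e-05 · 8.675 · 510.6 / 7.829e+08 = 6.501e-11 m³.

value=6.501e-11 m^3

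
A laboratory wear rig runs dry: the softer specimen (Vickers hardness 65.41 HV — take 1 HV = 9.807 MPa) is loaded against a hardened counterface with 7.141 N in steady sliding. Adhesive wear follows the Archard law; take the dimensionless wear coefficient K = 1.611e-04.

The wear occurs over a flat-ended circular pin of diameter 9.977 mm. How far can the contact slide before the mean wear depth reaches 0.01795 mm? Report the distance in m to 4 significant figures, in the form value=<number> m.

value=782.5 m

Shown intermediates are rounded; the algebra keeps full float precision — one last rounding: 4 significant figures.
Convert: Hardness H = 65.41 HV × 9.807 MPa/HV = 641.5 MPa = 6.415e+08 Pa.
Convert: Pin diameter d = 9.977 mm = 0.009977 m. Contact area A = π·d²/4 = π·(0.009977 m)²/4 = 7.818e-05 m².
Convert: Depth limit h_lim = 0.01795 mm = 1.795e-05 m.
As SI base values: W = 7.141 N, H = 6.415e+08 Pa, K = 1.611e-04.
Wearable volume V_lim = h_lim·A = 1.795e-05 · 7.818e-05 = 1.403e-09 m³.
So the life L = V_lim·H/(K·W) = 1.403e-09 · 6.415e+08 / (1.611e-04 · 7.141) = 782.5 m.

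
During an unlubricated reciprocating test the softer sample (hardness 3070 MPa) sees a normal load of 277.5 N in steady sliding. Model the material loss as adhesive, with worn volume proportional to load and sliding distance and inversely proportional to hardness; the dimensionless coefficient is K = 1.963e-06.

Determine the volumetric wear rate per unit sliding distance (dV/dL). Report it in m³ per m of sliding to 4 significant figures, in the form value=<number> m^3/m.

All working math runs at full float precision. The intermediates are shown rounded — a lone final rounding, at 4 significant figures.
Convert: Hardness H = 3070 MPa = 3.070e+09 Pa.
In SI base units, W = 277.5 N, H = 3.070e+09 Pa, K = 1.963e-06.
Sliding wear rate dV/dL = K·W/H, per unit distance: 1.963e-06 · 277.5 / 3.070e+09 = 1.774e-13 m³/m.

value=1.774e-13 m^3/m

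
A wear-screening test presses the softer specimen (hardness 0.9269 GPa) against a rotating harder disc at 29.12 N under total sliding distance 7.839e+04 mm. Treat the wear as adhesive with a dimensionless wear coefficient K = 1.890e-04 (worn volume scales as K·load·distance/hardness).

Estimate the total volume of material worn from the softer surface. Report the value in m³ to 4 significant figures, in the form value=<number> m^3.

Quoted intermediates are rounded — the computation runs at full precision. Rounded just once to 4 significant digits.
Path length L = 7.839e+04 mm = 78.39 m.
Hardness H = 0.9269 GPa = 9.269e+08 Pa.
Working in SI base units: W = 29.12 N, H = 9.269e+08 Pa, K = 1.890e-04.
The Archard volume V = K·W·L/H = 1.890e-04 · 29.12 · 78.39 / 9.269e+08 = 4.655e-10 m³.

value=4.655e-10 m^3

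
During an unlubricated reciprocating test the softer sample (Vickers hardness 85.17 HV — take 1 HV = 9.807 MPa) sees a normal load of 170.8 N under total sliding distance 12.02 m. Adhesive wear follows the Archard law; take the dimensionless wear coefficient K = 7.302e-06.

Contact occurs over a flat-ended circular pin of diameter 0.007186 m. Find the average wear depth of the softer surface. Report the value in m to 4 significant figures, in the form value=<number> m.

All arithmetic keeps full precision, and displayed values are rounded, and a single final rounding, at four significant figures.
Hardness H = 85.17 HV × 9.807 MPa/HV = 835.3 MPa = 8.353e+08 Pa.
Contact area A = π·d²/4 = π·(0.007186 m)²/4 = 4.056e-05 m².
Working in SI base units: W = 170.8 N, H = 8.353e+08 Pa, K = 7.302e-06.
Volume removed: V = K·W·L/H = 7.302e-06 · 170.8 · 12.02 / 8.353e+08 = 1.795e-11 m³.
Mean wear depth h = V/A = 1.795e-11 / 4.056e-05 = 4.425e-07 m.

value=4.425e-07 m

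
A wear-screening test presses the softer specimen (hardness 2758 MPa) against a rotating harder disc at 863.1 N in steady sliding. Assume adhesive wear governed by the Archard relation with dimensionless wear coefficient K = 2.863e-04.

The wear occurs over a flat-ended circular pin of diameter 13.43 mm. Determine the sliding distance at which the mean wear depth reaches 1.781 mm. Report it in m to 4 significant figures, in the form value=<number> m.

value=2816 m

The computation holds full float precision. Intermediate values are displayed rounded. Rounded once at the end to four significant figures.
Convert: Hardness H = 2758 MPa = 2.758e+09 Pa.
Convert: Pin diameter d = 13.43 mm = 0.01343 m. Contact area A = π·d²/4 = π·(0.01343 m)²/4 = 1.417e-04 m².
Convert: Depth limit h_lim = 1.781 mm = 0.001781 m.
Working in SI base units: W = 863.1 N, H = 2.758e+09 Pa, K = 2.863e-04.
Allowed volume V_lim = h_lim·A = 0.001781 · 1.417e-04 = 2.523e-07 m³.
Inverting, life L = V_lim·H/(K·W) = 2.523e-07 · 2.758e+09 / (2.863e-04 · 863.1) = 2816 m.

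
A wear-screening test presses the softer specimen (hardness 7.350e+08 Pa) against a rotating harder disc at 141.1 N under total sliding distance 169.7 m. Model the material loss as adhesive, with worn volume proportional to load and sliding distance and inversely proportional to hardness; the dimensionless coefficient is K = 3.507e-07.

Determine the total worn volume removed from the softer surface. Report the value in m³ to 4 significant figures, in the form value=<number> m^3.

value=1.143e-11 m^3

Every step carries exact precision. Intermediates are printed rounded; rounded just once: 4 significant digits.
Collected in SI base units: W = 141.1 N, H = 7.350e+08 Pa, K = 3.507e-07.
Apply Archard: V = K·W·L/H = 3.507e-07 · 141.1 · 169.7 / 7.350e+08 = 1.143e-11 m³.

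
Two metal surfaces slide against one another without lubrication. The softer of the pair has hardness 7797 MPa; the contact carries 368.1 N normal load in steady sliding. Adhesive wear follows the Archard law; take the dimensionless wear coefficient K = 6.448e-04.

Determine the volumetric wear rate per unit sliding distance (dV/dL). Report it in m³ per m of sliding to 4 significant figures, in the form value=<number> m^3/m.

value=3.044e-11 m^3/m

The intermediates are printed rounded — all arithmetic keeps full precision, and one final rounding to four significant digits.
Convert: Hardness H = 7797 MPa = 7.797e+09 Pa.
Restated in SI base units: W = 368.1 N, H = 7.797e+09 Pa, K = 6.448e-04.
Wear rate dV/dL = K·W/H, so: 6.448e-04 · 368.1 / 7.797e+09 = 3.044e-11 m³/m.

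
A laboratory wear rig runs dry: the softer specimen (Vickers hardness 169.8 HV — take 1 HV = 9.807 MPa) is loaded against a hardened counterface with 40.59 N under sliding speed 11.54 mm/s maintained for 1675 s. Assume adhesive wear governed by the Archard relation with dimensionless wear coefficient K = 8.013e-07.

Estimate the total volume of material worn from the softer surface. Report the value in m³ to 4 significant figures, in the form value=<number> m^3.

The intermediates are displayed rounded, and the algebra maintains full precision. Rounded just once to four significant figures.
Sliding speed v = 11.54 mm/s = 0.01154 m/s. Distance covered L = v·t = 0.01154 m/s × 1675 s = 19.33 m.
Hardness H = 169.8 HV × 9.807 MPa/HV = 1665 MPa = 1.665e+09 Pa.
As SI base values: W = 40.59 N, H = 1.665e+09 Pa, K = 8.013e-07.
Archard volume V = K·W·L/H = 8.013e-07 · 40.59 · 19.33 / 1.665e+09 = 3.775e-13 m³.

value=3.775e-13 m^3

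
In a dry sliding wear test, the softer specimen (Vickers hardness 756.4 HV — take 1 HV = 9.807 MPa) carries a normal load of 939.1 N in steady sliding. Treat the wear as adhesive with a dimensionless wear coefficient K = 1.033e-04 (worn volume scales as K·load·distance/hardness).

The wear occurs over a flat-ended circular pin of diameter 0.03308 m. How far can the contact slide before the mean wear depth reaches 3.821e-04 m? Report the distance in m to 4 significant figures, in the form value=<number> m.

The computation holds full float precision. The intermediates appear rounded — one final rounding: 4 significant digits.
Convert: Hardness H = 756.4 HV × 9.807 MPa/HV = 7418 MPa = 7.418e+09 Pa.
Convert: Contact area A = π·d²/4 = π·(0.03308 m)²/4 = 8.595e-04 m².
Collected in SI base units: W = 939.1 N, H = 7.418e+09 Pa, K = 1.033e-04.
Allowed volume V_lim = h_lim·A = 3.821e-04 · 8.595e-04 = 3.284e-07 m³.
Life L = V_lim·H/(K·W) = 3.284e-07 · 7.418e+09 / (1.033e-04 · 939.1) = 2.511e+04 m.

value=2.511e+04 m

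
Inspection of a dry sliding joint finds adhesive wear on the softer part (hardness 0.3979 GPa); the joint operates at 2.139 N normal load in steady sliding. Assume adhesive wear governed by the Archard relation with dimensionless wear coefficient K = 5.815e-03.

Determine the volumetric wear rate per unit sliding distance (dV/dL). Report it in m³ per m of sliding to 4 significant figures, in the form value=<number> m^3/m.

Each operation maintains exact precision; quoted intermediates are rounded; one final rounding, at 4 significant figures.
Convert: Hardness H = 0.3979 GPa = 3.979e+08 Pa.
In SI base units: W = 2.139 N, H = 3.979e+08 Pa, K = 5.815e-03.
Rate of wear dV/dL = K·W/H, per unit distance: 5.815e-03 · 2.139 / 3.979e+08 = 3.126e-11 m³/m.

value=3.126e-11 m^3/m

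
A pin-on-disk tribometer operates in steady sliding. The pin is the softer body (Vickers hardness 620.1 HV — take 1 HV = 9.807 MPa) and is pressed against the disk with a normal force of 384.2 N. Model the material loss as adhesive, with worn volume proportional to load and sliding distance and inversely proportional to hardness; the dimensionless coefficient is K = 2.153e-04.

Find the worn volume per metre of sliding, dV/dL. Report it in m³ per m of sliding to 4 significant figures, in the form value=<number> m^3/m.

value=1.360e-11 m^3/m

All working math holds full float precision. Intermediates are printed rounded — one final rounding, at four significant figures.
Convert: Hardness H = 620.1 HV × 9.807 MPa/HV = 6081 MPa = 6.081e+09 Pa.
Restated in SI base units: W = 384.2 N, H = 6.081e+09 Pa, K = 2.153e-04.
Wear rate dV/dL = K·W/H — distance-free: 2.153e-04 · 384.2 / 6.081e+09 = 1.360e-11 m³/m.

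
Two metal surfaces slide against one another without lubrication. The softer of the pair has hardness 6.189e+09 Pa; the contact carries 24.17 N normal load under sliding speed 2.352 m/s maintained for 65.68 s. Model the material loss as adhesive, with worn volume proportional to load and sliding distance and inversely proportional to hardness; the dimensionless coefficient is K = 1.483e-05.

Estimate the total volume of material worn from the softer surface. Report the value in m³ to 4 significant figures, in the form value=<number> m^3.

value=8.947e-12 m^3

The computation carries exact precision. The intermediates appear rounded. Rounded once at the end to four significant figures.
Sliding distance L = v·t = 2.352 m/s × 65.68 s = 154.5 m.
Expressed in SI base units: W = 24.17 N, H = 6.189e+09 Pa, K = 1.483e-05.
Worn volume V = K·W·L/H = 1.483e-05 · 24.17 · 154.5 / 6.189e+09 = 8.947e-12 m³.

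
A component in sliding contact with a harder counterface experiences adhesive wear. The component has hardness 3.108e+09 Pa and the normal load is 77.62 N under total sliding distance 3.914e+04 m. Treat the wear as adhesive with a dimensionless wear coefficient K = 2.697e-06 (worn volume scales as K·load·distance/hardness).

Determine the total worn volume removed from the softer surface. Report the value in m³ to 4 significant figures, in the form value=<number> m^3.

value=2.636e-09 m^3

The intermediates are displayed rounded — all arithmetic keeps full precision — one last rounding to 4 significant digits.
Collected in SI base units: W = 77.62 N, H = 3.108e+09 Pa, K = 2.697e-06.
Worn volume V = K·W·L/H = 2.697e-06 · 77.62 · 3.914e+04 / 3.108e+09 = 2.636e-09 m³.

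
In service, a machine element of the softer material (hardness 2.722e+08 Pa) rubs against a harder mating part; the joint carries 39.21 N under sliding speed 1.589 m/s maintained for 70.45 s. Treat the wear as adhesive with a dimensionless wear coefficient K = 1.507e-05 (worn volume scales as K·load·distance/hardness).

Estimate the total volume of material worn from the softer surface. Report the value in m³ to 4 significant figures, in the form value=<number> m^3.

value=2.430e-10 m^3

Quoted intermediates are rounded — every step keeps exact precision; a lone final rounding to 4 significant figures.
Total distance L = v·t = 1.589 m/s × 70.45 s = 111.9 m.
Working in SI base units: W = 39.21 N, H = 2.722e+08 Pa, K = 1.507e-05.
Apply Archard: V = K·W·L/H = 1.507e-05 · 39.21 · 111.9 / 2.722e+08 = 2.430e-10 m³.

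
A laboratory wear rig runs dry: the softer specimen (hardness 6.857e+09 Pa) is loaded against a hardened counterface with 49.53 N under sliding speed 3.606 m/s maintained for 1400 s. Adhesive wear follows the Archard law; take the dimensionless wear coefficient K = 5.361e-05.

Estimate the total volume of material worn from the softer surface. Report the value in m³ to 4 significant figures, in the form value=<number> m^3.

All working math maintains full precision; quoted intermediates are rounded. Rounded once at the end: four significant digits.
Convert: Total distance L = v·t = 3.606 m/s × 1400 s = 5048 m.
In SI base units, W = 49.53 N, H = 6.857e+09 Pa, K = 5.361e-05.
Archard relation: V = K·W·L/H = 5.361e-05 · 49.53 · 5048 / 6.857e+09 = 1.955e-09 m³.

value=1.955e-09 m^3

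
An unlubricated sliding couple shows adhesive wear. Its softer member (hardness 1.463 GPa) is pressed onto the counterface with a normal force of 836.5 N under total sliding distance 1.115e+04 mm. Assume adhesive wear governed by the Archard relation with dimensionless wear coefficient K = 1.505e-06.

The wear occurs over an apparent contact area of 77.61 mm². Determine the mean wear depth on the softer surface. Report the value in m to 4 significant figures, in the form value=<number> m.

The computation holds full precision; quoted intermediates are rounded; rounded once at the end: 4 significant digits.
Distance L = 1.115e+04 mm = 11.15 m.
Hardness H = 1.463 GPa = 1.463e+09 Pa.
Contact area A = 77.61 mm² = 7.761e-05 m².
Working in SI base units: W = 836.5 N, H = 1.463e+09 Pa, K = 1.505e-06.
The Archard volume V = K·W·L/H = 1.505e-06 · 836.5 · 11.15 / 1.463e+09 = 9.595e-12 m³.
Depth of wear h = V/A = 9.595e-12 / 7.761e-05 = 1.236e-07 m.

value=1.236e-07 m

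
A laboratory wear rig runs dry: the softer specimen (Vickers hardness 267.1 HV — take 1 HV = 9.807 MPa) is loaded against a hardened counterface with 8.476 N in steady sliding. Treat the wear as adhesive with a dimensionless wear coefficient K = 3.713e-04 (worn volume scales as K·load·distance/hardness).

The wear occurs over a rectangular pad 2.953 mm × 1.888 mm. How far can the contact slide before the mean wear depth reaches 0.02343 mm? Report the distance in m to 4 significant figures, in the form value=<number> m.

The intermediates are printed rounded; all arithmetic holds exact precision — a lone final rounding, at four significant digits.
Convert: Hardness H = 267.1 HV × 9.807 MPa/HV = 2619 MPa = 2.619e+09 Pa.
Convert: Pad sides 2.953 mm × 1.888 mm = 0.002953 m × 0.001888 m. Contact area A = 0.002953 m × 0.001888 m = 5.575e-06 m².
Convert: Depth limit h_lim = 0.02343 mm = 2.343e-05 m.
In SI base units: W = 8.476 N, H = 2.619e+09 Pa, K = 3.713e-04.
Allowed volume V_lim = h_lim·A = 2.343e-05 · 5.575e-06 = 1.306e-10 m³.
Inverting, life L = V_lim·H/(K·W) = 1.306e-10 · 2.619e+09 / (3.713e-04 · 8.476) = 108.7 m.

value=108.7 m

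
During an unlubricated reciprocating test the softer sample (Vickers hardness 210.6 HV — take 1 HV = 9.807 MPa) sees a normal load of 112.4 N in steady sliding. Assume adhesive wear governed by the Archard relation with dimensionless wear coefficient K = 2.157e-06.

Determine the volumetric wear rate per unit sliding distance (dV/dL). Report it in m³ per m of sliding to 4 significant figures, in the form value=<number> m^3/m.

All working math carries full float precision — intermediate values are printed rounded — a single final rounding: four significant digits.
Hardness H = 210.6 HV × 9.807 MPa/HV = 2065 MPa = 2.065e+09 Pa.
Collected in SI base units: W = 112.4 N, H = 2.065e+09 Pa, K = 2.157e-06.
Rate of wear dV/dL = K·W/H (independent of L): 2.157e-06 · 112.4 / 2.065e+09 = 1.174e-13 m³/m.

value=1.174e-13 m^3/m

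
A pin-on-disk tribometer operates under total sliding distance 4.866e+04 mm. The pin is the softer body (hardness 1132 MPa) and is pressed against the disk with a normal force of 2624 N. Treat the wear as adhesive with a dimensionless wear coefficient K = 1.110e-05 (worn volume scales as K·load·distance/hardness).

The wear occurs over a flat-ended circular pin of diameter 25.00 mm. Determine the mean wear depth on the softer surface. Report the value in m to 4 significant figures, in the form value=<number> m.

The computation carries full float precision — the intermediates are displayed rounded, and rounded just once: 4 significant digits.
Sliding distance L = 4.866e+04 mm = 48.66 m.
Hardness H = 1132 MPa = 1.132e+09 Pa.
Pin diameter d = 25.00 mm = 0.02500 m. Contact area A = π·d²/4 = π·(0.02500 m)²/4 = 4.909e-04 m².
SI base units throughout: W = 2624 N, H = 1.132e+09 Pa, K = 1.110e-05.
Wear volume V = K·W·L/H = 1.110e-05 · 2624 · 48.66 / 1.132e+09 = 1.252e-09 m³.
Mean wear depth h = V/A = 1.252e-09 / 4.909e-04 = 2.551e-06 m.

value=2.551e-06 m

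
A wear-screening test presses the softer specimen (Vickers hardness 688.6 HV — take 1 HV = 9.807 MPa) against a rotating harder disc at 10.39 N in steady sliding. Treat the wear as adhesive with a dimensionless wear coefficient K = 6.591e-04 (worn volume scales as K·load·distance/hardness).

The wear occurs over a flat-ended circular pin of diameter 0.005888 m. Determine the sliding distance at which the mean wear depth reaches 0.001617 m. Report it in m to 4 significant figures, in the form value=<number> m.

value=4.342e+04 m

Each operation carries full precision. Intermediates are printed rounded — rounded just once to four significant digits.
Convert: Hardness H = 688.6 HV × 9.807 MPa/HV = 6753 MPa = 6.753e+09 Pa.
Convert: Contact area A = π·d²/4 = π·(0.005888 m)²/4 = 2.723e-05 m².
As SI base values: W = 10.39 N, H = 6.753e+09 Pa, K = 6.591e-04.
Volume at the limit: V_lim = h_lim·A = 0.001617 · 2.723e-05 = 4.403e-08 m³.
Sliding life L = V_lim·H/(K·W) = 4.403e-08 · 6.753e+09 / (6.591e-04 · 10.39) = 4.342e+04 m.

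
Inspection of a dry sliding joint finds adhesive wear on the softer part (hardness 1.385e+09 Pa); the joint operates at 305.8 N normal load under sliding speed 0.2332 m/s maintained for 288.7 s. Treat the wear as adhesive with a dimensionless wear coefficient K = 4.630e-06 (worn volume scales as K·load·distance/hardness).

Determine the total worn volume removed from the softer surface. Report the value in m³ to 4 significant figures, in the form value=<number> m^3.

Displayed values are rounded. Every step maintains full float precision; one final rounding: 4 significant digits.
The distance L = v·t = 0.2332 m/s × 288.7 s = 67.32 m.
As SI base values: W = 305.8 N, H = 1.385e+09 Pa, K = 4.630e-06.
Apply Archard: V = K·W·L/H = 4.630e-06 · 305.8 · 67.32 / 1.385e+09 = 6.882e-11 m³.

value=6.882e-11 m^3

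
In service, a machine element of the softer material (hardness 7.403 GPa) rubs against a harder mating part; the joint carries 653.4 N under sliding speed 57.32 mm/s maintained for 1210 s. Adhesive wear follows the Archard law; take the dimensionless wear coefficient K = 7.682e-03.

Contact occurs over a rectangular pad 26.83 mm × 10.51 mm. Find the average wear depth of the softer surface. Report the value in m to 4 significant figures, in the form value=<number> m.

value=1.668e-04 m

Every step runs at full precision. Quoted intermediates are rounded. Rounded just once, at four significant figures.
Sliding speed v = 57.32 mm/s = 0.05732 m/s. The distance L = v·t = 0.05732 m/s × 1210 s = 69.36 m.
Hardness H = 7.403 GPa = 7.403e+09 Pa.
Pad sides 26.83 mm × 10.51 mm = 0.02683 m × 0.01051 m. Contact area A = 0.02683 m × 0.01051 m = 2.820e-04 m².
As SI base values: W = 653.4 N, H = 7.403e+09 Pa, K = 7.682e-03.
Volume removed: V = K·W·L/H = 7.682e-03 · 653.4 · 69.36 / 7.403e+09 = 4.703e-08 m³.
Mean wear depth h = V/A = 4.703e-08 / 2.820e-04 = 1.668e-04 m.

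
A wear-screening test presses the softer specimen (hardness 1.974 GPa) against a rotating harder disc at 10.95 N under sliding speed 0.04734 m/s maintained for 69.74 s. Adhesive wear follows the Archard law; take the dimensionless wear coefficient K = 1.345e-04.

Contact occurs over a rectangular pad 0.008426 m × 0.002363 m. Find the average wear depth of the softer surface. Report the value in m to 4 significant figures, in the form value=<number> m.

All arithmetic runs at exact precision; printed values are rounded. Rounded once at the end, at four significant digits.
Convert: Sliding distance L = v·t = 0.04734 m/s × 69.74 s = 3.301 m.
Convert: Hardness H = 1.974 GPa = 1.974e+09 Pa.
Convert: Contact area A = 0.008426 m × 0.002363 m = 1.991e-05 m².
SI base units throughout: W = 10.95 N, H = 1.974e+09 Pa, K = 1.345e-04.
Worn volume V = K·W·L/H = 1.345e-04 · 10.95 · 3.301 / 1.974e+09 = 2.463e-12 m³.
Average depth h = V/A = 2.463e-12 / 1.991e-05 = 1.237e-07 m.

value=1.237e-07 m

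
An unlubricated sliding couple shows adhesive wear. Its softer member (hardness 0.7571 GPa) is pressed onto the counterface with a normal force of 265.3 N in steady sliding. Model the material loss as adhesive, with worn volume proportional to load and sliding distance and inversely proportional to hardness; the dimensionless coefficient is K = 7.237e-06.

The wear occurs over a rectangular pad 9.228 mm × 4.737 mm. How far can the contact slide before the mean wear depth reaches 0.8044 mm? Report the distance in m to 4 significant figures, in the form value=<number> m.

The computation keeps full float precision. Printed values are rounded, and a lone final rounding: four significant digits.
Hardness H = 0.7571 GPa = 7.571e+08 Pa.
Pad sides 9.228 mm × 4.737 mm = 0.009228 m × 0.004737 m. Contact area A = 0.009228 m × 0.004737 m = 4.371e-05 m².
Depth limit h_lim = 0.8044 mm = 8.044e-04 m.
SI base units throughout: W = 265.3 N, H = 7.571e+08 Pa, K = 7.237e-06.
At the depth limit, V_lim = h_lim·A = 8.044e-04 · 4.371e-05 = 3.516e-08 m³.
Sliding life L = V_lim·H/(K·W) = 3.516e-08 · 7.571e+08 / (7.237e-06 · 265.3) = 1.387e+04 m.

value=1.387e+04 m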